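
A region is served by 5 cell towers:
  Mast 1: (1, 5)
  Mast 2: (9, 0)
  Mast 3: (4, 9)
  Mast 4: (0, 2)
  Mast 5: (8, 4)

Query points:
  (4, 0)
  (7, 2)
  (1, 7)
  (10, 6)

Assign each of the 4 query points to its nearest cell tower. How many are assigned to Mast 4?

(4, 0) — d² to each: Mast 1:34, Mast 2:25, Mast 3:81, Mast 4:20, Mast 5:32 → nearest is Mast 4
(7, 2) — d² to each: Mast 1:45, Mast 2:8, Mast 3:58, Mast 4:49, Mast 5:5 → nearest is Mast 5
(1, 7) — d² to each: Mast 1:4, Mast 2:113, Mast 3:13, Mast 4:26, Mast 5:58 → nearest is Mast 1
(10, 6) — d² to each: Mast 1:82, Mast 2:37, Mast 3:45, Mast 4:116, Mast 5:8 → nearest is Mast 5
1 of the 4 points has Mast 4 as nearest.

1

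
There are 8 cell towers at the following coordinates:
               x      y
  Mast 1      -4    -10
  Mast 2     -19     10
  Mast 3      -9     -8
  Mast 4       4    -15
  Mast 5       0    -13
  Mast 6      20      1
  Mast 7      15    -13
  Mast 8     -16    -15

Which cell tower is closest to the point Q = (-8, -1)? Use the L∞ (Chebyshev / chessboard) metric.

Mast 3

d(Q, Mast 1) = max(4, 9) = 9
d(Q, Mast 2) = max(11, 11) = 11
d(Q, Mast 3) = max(1, 7) = 7
d(Q, Mast 4) = max(12, 14) = 14
d(Q, Mast 5) = max(8, 12) = 12
d(Q, Mast 6) = max(28, 2) = 28
d(Q, Mast 7) = max(23, 12) = 23
d(Q, Mast 8) = max(8, 14) = 14
The smallest is to Mast 3, so Q lies in the Voronoi region of Mast 3.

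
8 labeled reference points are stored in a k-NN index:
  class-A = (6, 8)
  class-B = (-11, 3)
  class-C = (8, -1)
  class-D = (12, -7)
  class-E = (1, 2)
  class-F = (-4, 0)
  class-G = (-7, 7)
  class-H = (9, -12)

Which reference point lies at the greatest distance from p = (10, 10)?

Compare squared distances (the ordering matches that of the actual distances):
d²(p, class-A) = (10−6)² + (10−8)² = 16 + 4 = 20
d²(p, class-B) = (10−(-11))² + (10−3)² = 441 + 49 = 490
d²(p, class-C) = (10−8)² + (10−(-1))² = 4 + 121 = 125
d²(p, class-D) = (10−12)² + (10−(-7))² = 4 + 289 = 293
d²(p, class-E) = (10−1)² + (10−2)² = 81 + 64 = 145
d²(p, class-F) = (10−(-4))² + (10−0)² = 196 + 100 = 296
d²(p, class-G) = (10−(-7))² + (10−7)² = 289 + 9 = 298
d²(p, class-H) = (10−9)² + (10−(-12))² = 1 + 484 = 485
The largest is to class-B.

class-B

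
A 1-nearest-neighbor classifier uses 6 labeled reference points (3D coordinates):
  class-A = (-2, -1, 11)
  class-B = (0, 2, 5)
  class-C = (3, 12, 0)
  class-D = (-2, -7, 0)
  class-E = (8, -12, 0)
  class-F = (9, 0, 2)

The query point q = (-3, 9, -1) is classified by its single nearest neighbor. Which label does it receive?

class-C

Compare squared distances (the ordering matches that of the actual distances):
d²(q, class-A) = (-3−(-2))² + (9−(-1))² + (-1−11)² = 1 + 100 + 144 = 245
d²(q, class-B) = (-3−0)² + (9−2)² + (-1−5)² = 9 + 49 + 36 = 94
d²(q, class-C) = (-3−3)² + (9−12)² + (-1−0)² = 36 + 9 + 1 = 46
d²(q, class-D) = (-3−(-2))² + (9−(-7))² + (-1−0)² = 1 + 256 + 1 = 258
d²(q, class-E) = (-3−8)² + (9−(-12))² + (-1−0)² = 121 + 441 + 1 = 563
d²(q, class-F) = (-3−9)² + (9−0)² + (-1−2)² = 144 + 81 + 9 = 234
class-C is nearest.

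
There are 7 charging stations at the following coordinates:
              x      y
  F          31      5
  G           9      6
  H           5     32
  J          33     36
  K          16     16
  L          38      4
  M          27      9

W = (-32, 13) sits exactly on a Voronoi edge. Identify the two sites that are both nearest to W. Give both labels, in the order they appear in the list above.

G and H

Squared distances from W to each site:
|WF|² = (-32−31)² + (13−5)² = 3969 + 64 = 4033
|WG|² = (-32−9)² + (13−6)² = 1681 + 49 = 1730
|WH|² = (-32−5)² + (13−32)² = 1369 + 361 = 1730
|WJ|² = (-32−33)² + (13−36)² = 4225 + 529 = 4754
|WK|² = (-32−16)² + (13−16)² = 2304 + 9 = 2313
|WL|² = (-32−38)² + (13−4)² = 4900 + 81 = 4981
|WM|² = (-32−27)² + (13−9)² = 3481 + 16 = 3497
W is equidistant from G and H (both at squared distance 1730), and every other site is strictly farther — so W lies on the G–H Voronoi edge.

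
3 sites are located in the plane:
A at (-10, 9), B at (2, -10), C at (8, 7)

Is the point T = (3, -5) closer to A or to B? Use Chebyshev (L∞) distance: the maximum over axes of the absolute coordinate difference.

d(T,A) = max(13, 14) = 14
d(T,B) = max(1, 5) = 5
14 > 5, so B is closer.

B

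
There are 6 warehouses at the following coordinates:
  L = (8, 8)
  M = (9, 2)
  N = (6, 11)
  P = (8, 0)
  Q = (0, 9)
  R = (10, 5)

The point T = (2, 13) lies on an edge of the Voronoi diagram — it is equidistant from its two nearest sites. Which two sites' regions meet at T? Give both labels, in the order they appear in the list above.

N and Q

Squared distances from T to each site:
|TL|² = (2−8)² + (13−8)² = 36 + 25 = 61
|TM|² = (2−9)² + (13−2)² = 49 + 121 = 170
|TN|² = (2−6)² + (13−11)² = 16 + 4 = 20
|TP|² = (2−8)² + (13−0)² = 36 + 169 = 205
|TQ|² = (2−0)² + (13−9)² = 4 + 16 = 20
|TR|² = (2−10)² + (13−5)² = 64 + 64 = 128
T is equidistant from N and Q (both at squared distance 20), and every other site is strictly farther — so T lies on the N–Q Voronoi edge.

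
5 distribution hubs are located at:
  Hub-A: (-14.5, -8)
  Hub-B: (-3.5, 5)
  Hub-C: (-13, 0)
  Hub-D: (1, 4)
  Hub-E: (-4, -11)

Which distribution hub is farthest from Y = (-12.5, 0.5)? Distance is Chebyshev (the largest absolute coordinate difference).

Hub-D

d(Y, Hub-A) = max(2, 8.5) = 8.5
d(Y, Hub-B) = max(9, 4.5) = 9
d(Y, Hub-C) = max(0.5, 0.5) = 0.5
d(Y, Hub-D) = max(13.5, 3.5) = 13.5
d(Y, Hub-E) = max(8.5, 11.5) = 11.5
The largest is to Hub-D.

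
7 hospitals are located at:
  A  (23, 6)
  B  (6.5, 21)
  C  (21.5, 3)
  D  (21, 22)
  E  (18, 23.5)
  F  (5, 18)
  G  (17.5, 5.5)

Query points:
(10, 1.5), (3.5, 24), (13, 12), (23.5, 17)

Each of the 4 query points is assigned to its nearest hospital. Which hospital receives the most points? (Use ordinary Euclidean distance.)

(10, 1.5) — d² to each: A:189.25, B:392.5, C:134.5, D:541.25, E:548, F:297.25, G:72.25 → nearest is G
(3.5, 24) — d² to each: A:704.25, B:18, C:765, D:310.25, E:210.5, F:38.25, G:538.25 → nearest is B
(13, 12) — d² to each: A:136, B:123.25, C:153.25, D:164, E:157.25, F:100, G:62.5 → nearest is G
(23.5, 17) — d² to each: A:121.25, B:305, C:200, D:31.25, E:72.5, F:343.25, G:168.25 → nearest is D
Tally — B:1, D:1, G:2. G captures the most (2).

G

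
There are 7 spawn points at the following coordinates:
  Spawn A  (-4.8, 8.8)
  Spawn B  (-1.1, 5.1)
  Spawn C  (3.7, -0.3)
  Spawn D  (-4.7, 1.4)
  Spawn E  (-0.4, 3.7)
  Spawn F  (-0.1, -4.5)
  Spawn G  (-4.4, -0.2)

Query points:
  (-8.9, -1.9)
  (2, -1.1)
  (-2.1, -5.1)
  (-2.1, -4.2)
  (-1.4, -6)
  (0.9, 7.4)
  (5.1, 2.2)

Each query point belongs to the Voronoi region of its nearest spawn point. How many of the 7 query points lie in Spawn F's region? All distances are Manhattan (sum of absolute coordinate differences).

(-8.9, -1.9) — d to each: Spawn A:14.8, Spawn B:14.8, Spawn C:14.2, Spawn D:7.5, Spawn E:14.1, Spawn F:11.4, Spawn G:6.2 → nearest is Spawn G
(2, -1.1) — d to each: Spawn A:16.7, Spawn B:9.3, Spawn C:2.5, Spawn D:9.2, Spawn E:7.2, Spawn F:5.5, Spawn G:7.3 → nearest is Spawn C
(-2.1, -5.1) — d to each: Spawn A:16.6, Spawn B:11.2, Spawn C:10.6, Spawn D:9.1, Spawn E:10.5, Spawn F:2.6, Spawn G:7.2 → nearest is Spawn F
(-2.1, -4.2) — d to each: Spawn A:15.7, Spawn B:10.3, Spawn C:9.7, Spawn D:8.2, Spawn E:9.6, Spawn F:2.3, Spawn G:6.3 → nearest is Spawn F
(-1.4, -6) — d to each: Spawn A:18.2, Spawn B:11.4, Spawn C:10.8, Spawn D:10.7, Spawn E:10.7, Spawn F:2.8, Spawn G:8.8 → nearest is Spawn F
(0.9, 7.4) — d to each: Spawn A:7.1, Spawn B:4.3, Spawn C:10.5, Spawn D:11.6, Spawn E:5, Spawn F:12.9, Spawn G:12.9 → nearest is Spawn B
(5.1, 2.2) — d to each: Spawn A:16.5, Spawn B:9.1, Spawn C:3.9, Spawn D:10.6, Spawn E:7, Spawn F:11.9, Spawn G:11.9 → nearest is Spawn C
3 of the 7 points have Spawn F as nearest.

3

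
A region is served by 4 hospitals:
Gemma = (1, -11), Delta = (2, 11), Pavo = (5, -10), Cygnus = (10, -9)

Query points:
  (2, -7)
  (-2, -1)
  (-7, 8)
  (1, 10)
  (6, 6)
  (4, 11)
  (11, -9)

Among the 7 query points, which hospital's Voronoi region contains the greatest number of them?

(2, -7) — d² to each: Gemma:17, Delta:324, Pavo:18, Cygnus:68 → nearest is Gemma
(-2, -1) — d² to each: Gemma:109, Delta:160, Pavo:130, Cygnus:208 → nearest is Gemma
(-7, 8) — d² to each: Gemma:425, Delta:90, Pavo:468, Cygnus:578 → nearest is Delta
(1, 10) — d² to each: Gemma:441, Delta:2, Pavo:416, Cygnus:442 → nearest is Delta
(6, 6) — d² to each: Gemma:314, Delta:41, Pavo:257, Cygnus:241 → nearest is Delta
(4, 11) — d² to each: Gemma:493, Delta:4, Pavo:442, Cygnus:436 → nearest is Delta
(11, -9) — d² to each: Gemma:104, Delta:481, Pavo:37, Cygnus:1 → nearest is Cygnus
Tally — Gemma:2, Delta:4, Cygnus:1. Delta captures the most (4).

Delta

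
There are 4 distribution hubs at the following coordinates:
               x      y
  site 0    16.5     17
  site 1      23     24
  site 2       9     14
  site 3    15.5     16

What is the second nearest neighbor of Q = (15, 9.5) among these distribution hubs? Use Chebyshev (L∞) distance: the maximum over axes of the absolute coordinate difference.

site 3

d(Q, site 0) = max(1.5, 7.5) = 7.5
d(Q, site 1) = max(8, 14.5) = 14.5
d(Q, site 2) = max(6, 4.5) = 6
d(Q, site 3) = max(0.5, 6.5) = 6.5
Sorted ascending: site 2, site 3, site 0, … — the second-nearest is site 3.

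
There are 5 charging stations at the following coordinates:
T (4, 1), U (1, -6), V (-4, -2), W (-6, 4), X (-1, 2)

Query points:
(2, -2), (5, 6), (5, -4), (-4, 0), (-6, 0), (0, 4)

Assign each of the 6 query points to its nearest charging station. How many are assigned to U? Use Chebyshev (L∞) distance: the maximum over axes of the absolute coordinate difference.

1

(2, -2) — d to each: T:3, U:4, V:6, W:8, X:4 → nearest is T
(5, 6) — d to each: T:5, U:12, V:9, W:11, X:6 → nearest is T
(5, -4) — d to each: T:5, U:4, V:9, W:11, X:6 → nearest is U
(-4, 0) — d to each: T:8, U:6, V:2, W:4, X:3 → nearest is V
(-6, 0) — d to each: T:10, U:7, V:2, W:4, X:5 → nearest is V
(0, 4) — d to each: T:4, U:10, V:6, W:6, X:2 → nearest is X
1 of the 6 points has U as nearest.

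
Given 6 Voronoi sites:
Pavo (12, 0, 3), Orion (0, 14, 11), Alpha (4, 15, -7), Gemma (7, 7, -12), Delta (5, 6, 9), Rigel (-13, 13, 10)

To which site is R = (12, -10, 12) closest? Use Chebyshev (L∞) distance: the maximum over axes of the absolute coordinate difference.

d(R, Pavo) = max(0, 10, 9) = 10
d(R, Orion) = max(12, 24, 1) = 24
d(R, Alpha) = max(8, 25, 19) = 25
d(R, Gemma) = max(5, 17, 24) = 24
d(R, Delta) = max(7, 16, 3) = 16
d(R, Rigel) = max(25, 23, 2) = 25
Minimum is at Pavo.

Pavo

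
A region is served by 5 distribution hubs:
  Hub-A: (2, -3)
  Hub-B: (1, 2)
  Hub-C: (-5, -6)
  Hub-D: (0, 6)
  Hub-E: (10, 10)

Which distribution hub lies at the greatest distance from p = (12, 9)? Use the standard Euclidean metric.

Hub-C

Compare squared distances (the ordering matches that of the actual distances):
d²(p, Hub-A) = 100 + 144 = 244
d²(p, Hub-B) = 121 + 49 = 170
d²(p, Hub-C) = 289 + 225 = 514
d²(p, Hub-D) = 144 + 9 = 153
d²(p, Hub-E) = 4 + 1 = 5
The largest is to Hub-C.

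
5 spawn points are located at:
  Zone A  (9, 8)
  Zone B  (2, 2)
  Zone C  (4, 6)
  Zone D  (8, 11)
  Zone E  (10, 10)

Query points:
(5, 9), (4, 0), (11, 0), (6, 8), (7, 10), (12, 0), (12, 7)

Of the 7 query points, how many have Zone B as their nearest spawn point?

(5, 9) — d² to each: Zone A:17, Zone B:58, Zone C:10, Zone D:13, Zone E:26 → nearest is Zone C
(4, 0) — d² to each: Zone A:89, Zone B:8, Zone C:36, Zone D:137, Zone E:136 → nearest is Zone B
(11, 0) — d² to each: Zone A:68, Zone B:85, Zone C:85, Zone D:130, Zone E:101 → nearest is Zone A
(6, 8) — d² to each: Zone A:9, Zone B:52, Zone C:8, Zone D:13, Zone E:20 → nearest is Zone C
(7, 10) — d² to each: Zone A:8, Zone B:89, Zone C:25, Zone D:2, Zone E:9 → nearest is Zone D
(12, 0) — d² to each: Zone A:73, Zone B:104, Zone C:100, Zone D:137, Zone E:104 → nearest is Zone A
(12, 7) — d² to each: Zone A:10, Zone B:125, Zone C:65, Zone D:32, Zone E:13 → nearest is Zone A
1 of the 7 points has Zone B as nearest.

1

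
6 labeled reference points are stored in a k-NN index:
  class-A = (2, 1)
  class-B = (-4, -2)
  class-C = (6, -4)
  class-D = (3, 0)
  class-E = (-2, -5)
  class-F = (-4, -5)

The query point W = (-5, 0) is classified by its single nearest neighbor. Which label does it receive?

class-B

Compare squared distances (the ordering matches that of the actual distances):
d²(W, class-A) = (-5−2)² + (0−1)² = 49 + 1 = 50
d²(W, class-B) = (-5−(-4))² + (0−(-2))² = 1 + 4 = 5
d²(W, class-C) = (-5−6)² + (0−(-4))² = 121 + 16 = 137
d²(W, class-D) = (-5−3)² + (0−0)² = 64 + 0 = 64
d²(W, class-E) = (-5−(-2))² + (0−(-5))² = 9 + 25 = 34
d²(W, class-F) = (-5−(-4))² + (0−(-5))² = 1 + 25 = 26
The smallest is to class-B, so W lies in the Voronoi region of class-B.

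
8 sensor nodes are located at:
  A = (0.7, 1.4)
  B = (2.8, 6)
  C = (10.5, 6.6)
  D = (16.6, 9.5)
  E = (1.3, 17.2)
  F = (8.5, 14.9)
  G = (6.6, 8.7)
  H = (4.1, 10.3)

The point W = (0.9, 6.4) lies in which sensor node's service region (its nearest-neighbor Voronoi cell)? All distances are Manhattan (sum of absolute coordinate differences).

B

d(W,A) = 0.2 + 5 = 5.2
d(W,B) = 1.9 + 0.4 = 2.3
d(W,C) = 9.6 + 0.2 = 9.8
d(W,D) = 15.7 + 3.1 = 18.8
d(W,E) = 0.4 + 10.8 = 11.2
d(W,F) = 7.6 + 8.5 = 16.1
d(W,G) = 5.7 + 2.3 = 8
d(W,H) = 3.2 + 3.9 = 7.1
B is nearest.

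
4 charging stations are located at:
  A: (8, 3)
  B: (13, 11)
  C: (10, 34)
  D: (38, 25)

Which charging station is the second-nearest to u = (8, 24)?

B

Squared Euclidean distances:
|uA|² = (8−8)² + (24−3)² = 0 + 441 = 441
|uB|² = (8−13)² + (24−11)² = 25 + 169 = 194
|uC|² = (8−10)² + (24−34)² = 4 + 100 = 104
|uD|² = (8−38)² + (24−25)² = 900 + 1 = 901
Sorted ascending: C, B, A, … — the second-nearest is B.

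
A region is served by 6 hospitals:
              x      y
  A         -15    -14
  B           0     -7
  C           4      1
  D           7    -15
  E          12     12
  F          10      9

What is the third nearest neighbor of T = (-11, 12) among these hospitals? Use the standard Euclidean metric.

Compare squared distances (the ordering matches that of the actual distances):
|TA|² = (-11−(-15))² + (12−(-14))² = 16 + 676 = 692
|TB|² = (-11−0)² + (12−(-7))² = 121 + 361 = 482
|TC|² = (-11−4)² + (12−1)² = 225 + 121 = 346
|TD|² = (-11−7)² + (12−(-15))² = 324 + 729 = 1053
|TE|² = (-11−12)² + (12−12)² = 529 + 0 = 529
|TF|² = (-11−10)² + (12−9)² = 441 + 9 = 450
Sorted ascending: C, F, B, E, … — the third-nearest is B.

B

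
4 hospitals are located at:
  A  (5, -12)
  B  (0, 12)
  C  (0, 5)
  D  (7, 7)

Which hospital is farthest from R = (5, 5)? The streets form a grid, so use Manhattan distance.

d(R,A) = 0 + 17 = 17
d(R,B) = 5 + 7 = 12
d(R,C) = 5 + 0 = 5
d(R,D) = 2 + 2 = 4
The largest is to A.

A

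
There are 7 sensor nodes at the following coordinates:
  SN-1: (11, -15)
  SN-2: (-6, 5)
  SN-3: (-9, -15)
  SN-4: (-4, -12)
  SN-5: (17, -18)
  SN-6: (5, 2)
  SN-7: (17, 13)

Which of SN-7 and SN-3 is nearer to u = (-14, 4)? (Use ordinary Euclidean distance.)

Compare squared distances:
d²(u, SN-7) = (-14−17)² + (4−13)² = 961 + 81 = 1042
d²(u, SN-3) = (-14−(-9))² + (4−(-15))² = 25 + 361 = 386
1042 > 386, so SN-3 is closer.

SN-3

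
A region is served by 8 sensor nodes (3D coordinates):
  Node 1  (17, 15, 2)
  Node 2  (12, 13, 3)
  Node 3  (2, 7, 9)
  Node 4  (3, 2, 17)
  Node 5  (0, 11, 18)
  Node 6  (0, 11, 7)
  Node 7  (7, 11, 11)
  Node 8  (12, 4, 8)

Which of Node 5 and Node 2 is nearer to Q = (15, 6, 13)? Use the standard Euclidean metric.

Node 2

Compare squared distances:
d²(Q, Node 5) = (15−0)² + (6−11)² + (13−18)² = 225 + 25 + 25 = 275
d²(Q, Node 2) = (15−12)² + (6−13)² + (13−3)² = 9 + 49 + 100 = 158
275 > 158, so Node 2 is closer.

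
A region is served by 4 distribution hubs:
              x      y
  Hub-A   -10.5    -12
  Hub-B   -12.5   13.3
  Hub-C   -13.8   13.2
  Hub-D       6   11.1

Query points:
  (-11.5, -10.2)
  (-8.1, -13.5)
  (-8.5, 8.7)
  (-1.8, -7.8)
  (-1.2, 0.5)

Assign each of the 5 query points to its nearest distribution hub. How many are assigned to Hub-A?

3

(-11.5, -10.2) — d² to each: Hub-A:4.24, Hub-B:553.25, Hub-C:552.85, Hub-D:759.94 → nearest is Hub-A
(-8.1, -13.5) — d² to each: Hub-A:8.01, Hub-B:737.6, Hub-C:745.38, Hub-D:803.97 → nearest is Hub-A
(-8.5, 8.7) — d² to each: Hub-A:432.49, Hub-B:37.16, Hub-C:48.34, Hub-D:216.01 → nearest is Hub-B
(-1.8, -7.8) — d² to each: Hub-A:93.33, Hub-B:559.7, Hub-C:585, Hub-D:418.05 → nearest is Hub-A
(-1.2, 0.5) — d² to each: Hub-A:242.74, Hub-B:291.53, Hub-C:320.05, Hub-D:164.2 → nearest is Hub-D
3 of the 5 points have Hub-A as nearest.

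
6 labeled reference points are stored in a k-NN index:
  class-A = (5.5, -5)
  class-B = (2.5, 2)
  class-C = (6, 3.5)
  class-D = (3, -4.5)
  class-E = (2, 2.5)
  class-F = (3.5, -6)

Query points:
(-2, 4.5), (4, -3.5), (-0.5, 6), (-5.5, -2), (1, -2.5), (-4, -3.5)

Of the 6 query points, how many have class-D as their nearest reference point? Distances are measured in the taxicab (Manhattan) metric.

(-2, 4.5) — d to each: class-A:17, class-B:7, class-C:9, class-D:14, class-E:6, class-F:16 → nearest is class-E
(4, -3.5) — d to each: class-A:3, class-B:7, class-C:9, class-D:2, class-E:8, class-F:3 → nearest is class-D
(-0.5, 6) — d to each: class-A:17, class-B:7, class-C:9, class-D:14, class-E:6, class-F:16 → nearest is class-E
(-5.5, -2) — d to each: class-A:14, class-B:12, class-C:17, class-D:11, class-E:12, class-F:13 → nearest is class-D
(1, -2.5) — d to each: class-A:7, class-B:6, class-C:11, class-D:4, class-E:6, class-F:6 → nearest is class-D
(-4, -3.5) — d to each: class-A:11, class-B:12, class-C:17, class-D:8, class-E:12, class-F:10 → nearest is class-D
4 of the 6 points have class-D as nearest.

4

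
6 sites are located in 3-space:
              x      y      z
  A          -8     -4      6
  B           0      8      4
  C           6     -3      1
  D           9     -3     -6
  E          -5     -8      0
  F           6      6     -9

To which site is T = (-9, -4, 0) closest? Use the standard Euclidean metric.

E

Squared Euclidean distances:
|TA|² = (-9−(-8))² + (-4−(-4))² + (0−6)² = 1 + 0 + 36 = 37
|TB|² = (-9−0)² + (-4−8)² + (0−4)² = 81 + 144 + 16 = 241
|TC|² = (-9−6)² + (-4−(-3))² + (0−1)² = 225 + 1 + 1 = 227
|TD|² = (-9−9)² + (-4−(-3))² + (0−(-6))² = 324 + 1 + 36 = 361
|TE|² = (-9−(-5))² + (-4−(-8))² + (0−0)² = 16 + 16 + 0 = 32
|TF|² = (-9−6)² + (-4−6)² + (0−(-9))² = 225 + 100 + 81 = 406
Minimum is at E.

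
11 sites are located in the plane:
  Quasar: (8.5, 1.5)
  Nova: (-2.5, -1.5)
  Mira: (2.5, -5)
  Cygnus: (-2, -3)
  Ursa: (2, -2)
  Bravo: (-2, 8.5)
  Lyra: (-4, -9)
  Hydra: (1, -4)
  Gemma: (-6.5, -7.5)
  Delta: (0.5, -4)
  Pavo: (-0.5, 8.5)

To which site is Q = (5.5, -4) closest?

Squared Euclidean distances:
d²(Q, Quasar) = 9 + 30.25 = 39.25
d²(Q, Nova) = 64 + 6.25 = 70.25
d²(Q, Mira) = 9 + 1 = 10
d²(Q, Cygnus) = 56.25 + 1 = 57.25
d²(Q, Ursa) = 12.25 + 4 = 16.25
d²(Q, Bravo) = 56.25 + 156.25 = 212.5
d²(Q, Lyra) = 90.25 + 25 = 115.25
d²(Q, Hydra) = 20.25 + 0 = 20.25
d²(Q, Gemma) = 144 + 12.25 = 156.25
d²(Q, Delta) = 25 + 0 = 25
d²(Q, Pavo) = 36 + 156.25 = 192.25
Mira is nearest.

Mira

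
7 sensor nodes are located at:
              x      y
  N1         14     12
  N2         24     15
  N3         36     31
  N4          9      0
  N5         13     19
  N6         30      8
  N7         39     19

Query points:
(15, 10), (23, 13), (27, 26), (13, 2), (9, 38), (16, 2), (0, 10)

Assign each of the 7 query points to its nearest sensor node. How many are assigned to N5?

(15, 10) — d² to each: N1:5, N2:106, N3:882, N4:136, N5:85, N6:229, N7:657 → nearest is N1
(23, 13) — d² to each: N1:82, N2:5, N3:493, N4:365, N5:136, N6:74, N7:292 → nearest is N2
(27, 26) — d² to each: N1:365, N2:130, N3:106, N4:1000, N5:245, N6:333, N7:193 → nearest is N3
(13, 2) — d² to each: N1:101, N2:290, N3:1370, N4:20, N5:289, N6:325, N7:965 → nearest is N4
(9, 38) — d² to each: N1:701, N2:754, N3:778, N4:1444, N5:377, N6:1341, N7:1261 → nearest is N5
(16, 2) — d² to each: N1:104, N2:233, N3:1241, N4:53, N5:298, N6:232, N7:818 → nearest is N4
(0, 10) — d² to each: N1:200, N2:601, N3:1737, N4:181, N5:250, N6:904, N7:1602 → nearest is N4
1 of the 7 points has N5 as nearest.

1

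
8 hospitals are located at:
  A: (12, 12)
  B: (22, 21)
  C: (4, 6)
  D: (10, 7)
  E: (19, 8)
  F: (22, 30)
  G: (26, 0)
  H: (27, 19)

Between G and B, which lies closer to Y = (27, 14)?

Compare squared distances:
|YG|² = (27−26)² + (14−0)² = 1 + 196 = 197
|YB|² = (27−22)² + (14−21)² = 25 + 49 = 74
197 > 74, so B is closer.

B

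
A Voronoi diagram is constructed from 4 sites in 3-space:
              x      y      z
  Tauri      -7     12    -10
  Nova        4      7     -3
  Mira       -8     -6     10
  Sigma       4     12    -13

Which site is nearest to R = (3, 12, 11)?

Nova

Squared Euclidean distances:
d²(R, Tauri) = (3−(-7))² + (12−12)² + (11−(-10))² = 100 + 0 + 441 = 541
d²(R, Nova) = (3−4)² + (12−7)² + (11−(-3))² = 1 + 25 + 196 = 222
d²(R, Mira) = (3−(-8))² + (12−(-6))² + (11−10)² = 121 + 324 + 1 = 446
d²(R, Sigma) = (3−4)² + (12−12)² + (11−(-13))² = 1 + 0 + 576 = 577
Minimum is at Nova.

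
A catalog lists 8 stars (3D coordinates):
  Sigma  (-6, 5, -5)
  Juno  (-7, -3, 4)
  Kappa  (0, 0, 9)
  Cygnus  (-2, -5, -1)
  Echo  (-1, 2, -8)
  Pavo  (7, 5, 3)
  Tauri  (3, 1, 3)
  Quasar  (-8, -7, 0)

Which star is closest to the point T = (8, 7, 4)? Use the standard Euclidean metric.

Pavo

Compare squared distances (the ordering matches that of the actual distances):
d²(T, Sigma) = (8−(-6))² + (7−5)² + (4−(-5))² = 196 + 4 + 81 = 281
d²(T, Juno) = (8−(-7))² + (7−(-3))² + (4−4)² = 225 + 100 + 0 = 325
d²(T, Kappa) = (8−0)² + (7−0)² + (4−9)² = 64 + 49 + 25 = 138
d²(T, Cygnus) = (8−(-2))² + (7−(-5))² + (4−(-1))² = 100 + 144 + 25 = 269
d²(T, Echo) = (8−(-1))² + (7−2)² + (4−(-8))² = 81 + 25 + 144 = 250
d²(T, Pavo) = (8−7)² + (7−5)² + (4−3)² = 1 + 4 + 1 = 6
d²(T, Tauri) = (8−3)² + (7−1)² + (4−3)² = 25 + 36 + 1 = 62
d²(T, Quasar) = (8−(-8))² + (7−(-7))² + (4−0)² = 256 + 196 + 16 = 468
Minimum is at Pavo.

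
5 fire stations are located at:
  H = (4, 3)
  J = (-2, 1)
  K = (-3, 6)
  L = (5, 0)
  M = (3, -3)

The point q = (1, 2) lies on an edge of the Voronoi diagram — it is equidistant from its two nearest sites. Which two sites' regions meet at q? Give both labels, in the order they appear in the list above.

H and J

Squared distances from q to each site:
|qH|² = (1−4)² + (2−3)² = 9 + 1 = 10
|qJ|² = (1−(-2))² + (2−1)² = 9 + 1 = 10
|qK|² = (1−(-3))² + (2−6)² = 16 + 16 = 32
|qL|² = (1−5)² + (2−0)² = 16 + 4 = 20
|qM|² = (1−3)² + (2−(-3))² = 4 + 25 = 29
q is equidistant from H and J (both at squared distance 10), and every other site is strictly farther — so q lies on the H–J Voronoi edge.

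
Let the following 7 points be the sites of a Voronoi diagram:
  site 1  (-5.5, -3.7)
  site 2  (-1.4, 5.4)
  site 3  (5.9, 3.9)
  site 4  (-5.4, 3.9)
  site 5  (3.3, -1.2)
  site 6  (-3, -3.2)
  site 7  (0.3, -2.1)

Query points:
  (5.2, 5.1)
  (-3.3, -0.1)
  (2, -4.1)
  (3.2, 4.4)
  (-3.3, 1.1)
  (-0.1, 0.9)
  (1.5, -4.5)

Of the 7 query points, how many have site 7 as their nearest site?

3

(5.2, 5.1) — d² to each: site 1:191.93, site 2:43.65, site 3:1.93, site 4:113.8, site 5:43.3, site 6:136.13, site 7:75.85 → nearest is site 3
(-3.3, -0.1) — d² to each: site 1:17.8, site 2:33.86, site 3:100.64, site 4:20.41, site 5:44.77, site 6:9.7, site 7:16.96 → nearest is site 6
(2, -4.1) — d² to each: site 1:56.41, site 2:101.81, site 3:79.21, site 4:118.76, site 5:10.1, site 6:25.81, site 7:6.89 → nearest is site 7
(3.2, 4.4) — d² to each: site 1:141.3, site 2:22.16, site 3:7.54, site 4:74.21, site 5:31.37, site 6:96.2, site 7:50.66 → nearest is site 3
(-3.3, 1.1) — d² to each: site 1:27.88, site 2:22.1, site 3:92.48, site 4:12.25, site 5:48.85, site 6:18.58, site 7:23.2 → nearest is site 4
(-0.1, 0.9) — d² to each: site 1:50.32, site 2:21.94, site 3:45, site 4:37.09, site 5:15.97, site 6:25.22, site 7:9.16 → nearest is site 7
(1.5, -4.5) — d² to each: site 1:49.64, site 2:106.42, site 3:89.92, site 4:118.17, site 5:14.13, site 6:21.94, site 7:7.2 → nearest is site 7
3 of the 7 points have site 7 as nearest.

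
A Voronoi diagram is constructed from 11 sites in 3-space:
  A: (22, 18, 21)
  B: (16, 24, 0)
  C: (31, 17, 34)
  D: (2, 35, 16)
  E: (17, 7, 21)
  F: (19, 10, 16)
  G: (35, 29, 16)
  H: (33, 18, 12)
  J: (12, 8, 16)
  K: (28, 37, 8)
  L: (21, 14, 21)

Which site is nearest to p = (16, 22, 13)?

Since √ is increasing, it suffices to compare squared distances:
|pA|² = 36 + 16 + 64 = 116
|pB|² = 0 + 4 + 169 = 173
|pC|² = 225 + 25 + 441 = 691
|pD|² = 196 + 169 + 9 = 374
|pE|² = 1 + 225 + 64 = 290
|pF|² = 9 + 144 + 9 = 162
|pG|² = 361 + 49 + 9 = 419
|pH|² = 289 + 16 + 1 = 306
|pJ|² = 16 + 196 + 9 = 221
|pK|² = 144 + 225 + 25 = 394
|pL|² = 25 + 64 + 64 = 153
A is nearest.

A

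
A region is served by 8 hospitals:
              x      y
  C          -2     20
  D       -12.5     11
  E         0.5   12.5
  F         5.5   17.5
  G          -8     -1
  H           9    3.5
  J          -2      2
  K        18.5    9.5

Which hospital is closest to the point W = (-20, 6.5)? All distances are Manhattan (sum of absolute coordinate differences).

d(W,C) = |-20−(-2)| + |6.5−20| = 18 + 13.5 = 31.5
d(W,D) = |-20−(-12.5)| + |6.5−11| = 7.5 + 4.5 = 12
d(W,E) = |-20−0.5| + |6.5−12.5| = 20.5 + 6 = 26.5
d(W,F) = |-20−5.5| + |6.5−17.5| = 25.5 + 11 = 36.5
d(W,G) = |-20−(-8)| + |6.5−(-1)| = 12 + 7.5 = 19.5
d(W,H) = |-20−9| + |6.5−3.5| = 29 + 3 = 32
d(W,J) = |-20−(-2)| + |6.5−2| = 18 + 4.5 = 22.5
d(W,K) = |-20−18.5| + |6.5−9.5| = 38.5 + 3 = 41.5
D is nearest.

D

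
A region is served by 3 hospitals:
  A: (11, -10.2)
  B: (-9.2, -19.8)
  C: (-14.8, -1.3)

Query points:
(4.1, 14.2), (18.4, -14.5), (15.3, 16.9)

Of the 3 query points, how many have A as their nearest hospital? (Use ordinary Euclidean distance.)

(4.1, 14.2) — d² to each: A:642.97, B:1332.89, C:597.46 → nearest is C
(18.4, -14.5) — d² to each: A:73.25, B:789.85, C:1276.48 → nearest is A
(15.3, 16.9) — d² to each: A:752.9, B:1947.14, C:1237.25 → nearest is A
2 of the 3 points have A as nearest.

2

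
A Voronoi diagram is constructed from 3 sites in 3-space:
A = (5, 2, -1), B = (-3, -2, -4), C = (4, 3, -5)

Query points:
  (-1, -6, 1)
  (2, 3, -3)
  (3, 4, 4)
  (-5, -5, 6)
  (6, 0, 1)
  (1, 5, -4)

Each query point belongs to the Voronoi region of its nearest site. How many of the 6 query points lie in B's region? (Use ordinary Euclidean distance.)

2

(-1, -6, 1) — d² to each: A:104, B:45, C:142 → nearest is B
(2, 3, -3) — d² to each: A:14, B:51, C:8 → nearest is C
(3, 4, 4) — d² to each: A:33, B:136, C:83 → nearest is A
(-5, -5, 6) — d² to each: A:198, B:113, C:266 → nearest is B
(6, 0, 1) — d² to each: A:9, B:110, C:49 → nearest is A
(1, 5, -4) — d² to each: A:34, B:65, C:14 → nearest is C
2 of the 6 points have B as nearest.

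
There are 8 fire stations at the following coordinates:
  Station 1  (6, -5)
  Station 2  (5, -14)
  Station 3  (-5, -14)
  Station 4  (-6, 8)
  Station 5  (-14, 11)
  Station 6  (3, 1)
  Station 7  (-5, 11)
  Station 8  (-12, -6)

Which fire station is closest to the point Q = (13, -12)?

Station 2

Squared Euclidean distances:
d²(Q, Station 1) = (13−6)² + (-12−(-5))² = 49 + 49 = 98
d²(Q, Station 2) = (13−5)² + (-12−(-14))² = 64 + 4 = 68
d²(Q, Station 3) = (13−(-5))² + (-12−(-14))² = 324 + 4 = 328
d²(Q, Station 4) = (13−(-6))² + (-12−8)² = 361 + 400 = 761
d²(Q, Station 5) = (13−(-14))² + (-12−11)² = 729 + 529 = 1258
d²(Q, Station 6) = (13−3)² + (-12−1)² = 100 + 169 = 269
d²(Q, Station 7) = (13−(-5))² + (-12−11)² = 324 + 529 = 853
d²(Q, Station 8) = (13−(-12))² + (-12−(-6))² = 625 + 36 = 661
Minimum is at Station 2.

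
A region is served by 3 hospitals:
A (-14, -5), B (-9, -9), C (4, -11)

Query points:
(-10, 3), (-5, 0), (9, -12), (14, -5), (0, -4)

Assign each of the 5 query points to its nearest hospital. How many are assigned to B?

(-10, 3) — d² to each: A:80, B:145, C:392 → nearest is A
(-5, 0) — d² to each: A:106, B:97, C:202 → nearest is B
(9, -12) — d² to each: A:578, B:333, C:26 → nearest is C
(14, -5) — d² to each: A:784, B:545, C:136 → nearest is C
(0, -4) — d² to each: A:197, B:106, C:65 → nearest is C
1 of the 5 points has B as nearest.

1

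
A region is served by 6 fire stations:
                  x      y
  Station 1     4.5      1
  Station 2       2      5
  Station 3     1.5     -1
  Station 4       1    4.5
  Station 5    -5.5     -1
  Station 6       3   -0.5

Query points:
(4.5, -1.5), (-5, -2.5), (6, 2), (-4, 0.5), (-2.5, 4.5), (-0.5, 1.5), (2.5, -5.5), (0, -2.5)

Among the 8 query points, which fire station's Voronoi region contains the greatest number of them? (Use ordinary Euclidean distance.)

(4.5, -1.5) — d² to each: Station 1:6.25, Station 2:48.5, Station 3:9.25, Station 4:48.25, Station 5:100.25, Station 6:3.25 → nearest is Station 6
(-5, -2.5) — d² to each: Station 1:102.5, Station 2:105.25, Station 3:44.5, Station 4:85, Station 5:2.5, Station 6:68 → nearest is Station 5
(6, 2) — d² to each: Station 1:3.25, Station 2:25, Station 3:29.25, Station 4:31.25, Station 5:141.25, Station 6:15.25 → nearest is Station 1
(-4, 0.5) — d² to each: Station 1:72.5, Station 2:56.25, Station 3:32.5, Station 4:41, Station 5:4.5, Station 6:50 → nearest is Station 5
(-2.5, 4.5) — d² to each: Station 1:61.25, Station 2:20.5, Station 3:46.25, Station 4:12.25, Station 5:39.25, Station 6:55.25 → nearest is Station 4
(-0.5, 1.5) — d² to each: Station 1:25.25, Station 2:18.5, Station 3:10.25, Station 4:11.25, Station 5:31.25, Station 6:16.25 → nearest is Station 3
(2.5, -5.5) — d² to each: Station 1:46.25, Station 2:110.5, Station 3:21.25, Station 4:102.25, Station 5:84.25, Station 6:25.25 → nearest is Station 3
(0, -2.5) — d² to each: Station 1:32.5, Station 2:60.25, Station 3:4.5, Station 4:50, Station 5:32.5, Station 6:13 → nearest is Station 3
Tally — Station 1:1, Station 3:3, Station 4:1, Station 5:2, Station 6:1. Station 3 captures the most (3).

Station 3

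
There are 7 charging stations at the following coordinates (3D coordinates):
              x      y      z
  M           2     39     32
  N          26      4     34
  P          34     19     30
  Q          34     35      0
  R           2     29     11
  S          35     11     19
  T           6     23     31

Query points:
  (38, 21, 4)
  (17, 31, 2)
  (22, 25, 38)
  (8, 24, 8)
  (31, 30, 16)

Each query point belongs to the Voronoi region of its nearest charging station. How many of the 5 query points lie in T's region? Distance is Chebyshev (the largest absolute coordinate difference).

0

(38, 21, 4) — d to each: M:36, N:30, P:26, Q:14, R:36, S:15, T:32 → nearest is Q
(17, 31, 2) — d to each: M:30, N:32, P:28, Q:17, R:15, S:20, T:29 → nearest is R
(22, 25, 38) — d to each: M:20, N:21, P:12, Q:38, R:27, S:19, T:16 → nearest is P
(8, 24, 8) — d to each: M:24, N:26, P:26, Q:26, R:6, S:27, T:23 → nearest is R
(31, 30, 16) — d to each: M:29, N:26, P:14, Q:16, R:29, S:19, T:25 → nearest is P
0 of the 5 points have T as nearest.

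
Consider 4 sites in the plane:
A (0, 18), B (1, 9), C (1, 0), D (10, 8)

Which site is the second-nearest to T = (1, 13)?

Squared Euclidean distances:
|TA|² = (1−0)² + (13−18)² = 1 + 25 = 26
|TB|² = (1−1)² + (13−9)² = 0 + 16 = 16
|TC|² = (1−1)² + (13−0)² = 0 + 169 = 169
|TD|² = (1−10)² + (13−8)² = 81 + 25 = 106
Sorted ascending: B, A, D, … — the second-nearest is A.

A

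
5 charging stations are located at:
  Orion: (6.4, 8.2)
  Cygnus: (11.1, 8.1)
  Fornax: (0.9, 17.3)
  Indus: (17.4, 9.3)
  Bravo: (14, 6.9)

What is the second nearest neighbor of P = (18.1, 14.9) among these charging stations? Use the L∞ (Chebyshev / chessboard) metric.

Cygnus

d(P, Orion) = max(11.7, 6.7) = 11.7
d(P, Cygnus) = max(7, 6.8) = 7
d(P, Fornax) = max(17.2, 2.4) = 17.2
d(P, Indus) = max(0.7, 5.6) = 5.6
d(P, Bravo) = max(4.1, 8) = 8
Sorted ascending: Indus, Cygnus, Bravo, … — the second-nearest is Cygnus.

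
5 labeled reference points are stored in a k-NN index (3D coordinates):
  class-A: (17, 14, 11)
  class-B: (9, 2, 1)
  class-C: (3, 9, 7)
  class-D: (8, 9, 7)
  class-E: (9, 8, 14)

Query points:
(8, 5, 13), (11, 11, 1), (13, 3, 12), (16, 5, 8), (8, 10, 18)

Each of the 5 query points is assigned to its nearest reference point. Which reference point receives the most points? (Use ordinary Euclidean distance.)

(8, 5, 13) — d² to each: class-A:166, class-B:154, class-C:77, class-D:52, class-E:11 → nearest is class-E
(11, 11, 1) — d² to each: class-A:145, class-B:85, class-C:104, class-D:49, class-E:182 → nearest is class-D
(13, 3, 12) — d² to each: class-A:138, class-B:138, class-C:161, class-D:86, class-E:45 → nearest is class-E
(16, 5, 8) — d² to each: class-A:91, class-B:107, class-C:186, class-D:81, class-E:94 → nearest is class-D
(8, 10, 18) — d² to each: class-A:146, class-B:354, class-C:147, class-D:122, class-E:21 → nearest is class-E
Tally — class-D:2, class-E:3. class-E captures the most (3).

class-E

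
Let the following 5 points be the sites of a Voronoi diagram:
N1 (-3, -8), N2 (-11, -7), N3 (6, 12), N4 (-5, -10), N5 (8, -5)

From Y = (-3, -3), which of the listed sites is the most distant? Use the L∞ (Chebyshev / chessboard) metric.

d(Y,N1) = max(0, 5) = 5
d(Y,N2) = max(8, 4) = 8
d(Y,N3) = max(9, 15) = 15
d(Y,N4) = max(2, 7) = 7
d(Y,N5) = max(11, 2) = 11
The largest is to N3.

N3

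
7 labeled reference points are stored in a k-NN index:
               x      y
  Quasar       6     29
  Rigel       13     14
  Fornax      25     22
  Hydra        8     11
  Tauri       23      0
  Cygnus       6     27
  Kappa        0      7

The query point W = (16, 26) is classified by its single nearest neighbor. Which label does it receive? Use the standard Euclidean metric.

Compare squared distances (the ordering matches that of the actual distances):
d²(W, Quasar) = (16−6)² + (26−29)² = 100 + 9 = 109
d²(W, Rigel) = (16−13)² + (26−14)² = 9 + 144 = 153
d²(W, Fornax) = (16−25)² + (26−22)² = 81 + 16 = 97
d²(W, Hydra) = (16−8)² + (26−11)² = 64 + 225 = 289
d²(W, Tauri) = (16−23)² + (26−0)² = 49 + 676 = 725
d²(W, Cygnus) = (16−6)² + (26−27)² = 100 + 1 = 101
d²(W, Kappa) = (16−0)² + (26−7)² = 256 + 361 = 617
Minimum is at Fornax.

Fornax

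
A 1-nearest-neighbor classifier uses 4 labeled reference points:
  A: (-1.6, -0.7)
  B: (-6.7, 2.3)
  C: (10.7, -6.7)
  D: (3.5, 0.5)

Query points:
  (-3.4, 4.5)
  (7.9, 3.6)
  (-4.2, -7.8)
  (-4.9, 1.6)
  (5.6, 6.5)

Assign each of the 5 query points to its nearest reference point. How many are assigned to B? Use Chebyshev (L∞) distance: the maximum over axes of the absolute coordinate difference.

(-3.4, 4.5) — d to each: A:5.2, B:3.3, C:14.1, D:6.9 → nearest is B
(7.9, 3.6) — d to each: A:9.5, B:14.6, C:10.3, D:4.4 → nearest is D
(-4.2, -7.8) — d to each: A:7.1, B:10.1, C:14.9, D:8.3 → nearest is A
(-4.9, 1.6) — d to each: A:3.3, B:1.8, C:15.6, D:8.4 → nearest is B
(5.6, 6.5) — d to each: A:7.2, B:12.3, C:13.2, D:6 → nearest is D
2 of the 5 points have B as nearest.

2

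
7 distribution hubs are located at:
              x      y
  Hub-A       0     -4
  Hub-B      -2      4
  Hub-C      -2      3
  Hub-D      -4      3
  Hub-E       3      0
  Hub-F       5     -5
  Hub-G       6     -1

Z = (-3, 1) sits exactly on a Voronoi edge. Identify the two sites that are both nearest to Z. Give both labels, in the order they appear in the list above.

Hub-C and Hub-D

Squared distances from Z to each site:
d²(Z, Hub-A) = (-3−0)² + (1−(-4))² = 9 + 25 = 34
d²(Z, Hub-B) = (-3−(-2))² + (1−4)² = 1 + 9 = 10
d²(Z, Hub-C) = (-3−(-2))² + (1−3)² = 1 + 4 = 5
d²(Z, Hub-D) = (-3−(-4))² + (1−3)² = 1 + 4 = 5
d²(Z, Hub-E) = (-3−3)² + (1−0)² = 36 + 1 = 37
d²(Z, Hub-F) = (-3−5)² + (1−(-5))² = 64 + 36 = 100
d²(Z, Hub-G) = (-3−6)² + (1−(-1))² = 81 + 4 = 85
Z is equidistant from Hub-C and Hub-D (both at squared distance 5), and every other site is strictly farther — so Z lies on the Hub-C–Hub-D Voronoi edge.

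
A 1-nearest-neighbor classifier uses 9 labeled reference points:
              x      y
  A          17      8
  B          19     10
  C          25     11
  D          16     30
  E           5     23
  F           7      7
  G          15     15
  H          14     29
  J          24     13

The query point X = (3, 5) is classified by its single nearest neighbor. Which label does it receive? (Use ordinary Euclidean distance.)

F

Since √ is increasing, it suffices to compare squared distances:
|XA|² = (3−17)² + (5−8)² = 196 + 9 = 205
|XB|² = (3−19)² + (5−10)² = 256 + 25 = 281
|XC|² = (3−25)² + (5−11)² = 484 + 36 = 520
|XD|² = (3−16)² + (5−30)² = 169 + 625 = 794
|XE|² = (3−5)² + (5−23)² = 4 + 324 = 328
|XF|² = (3−7)² + (5−7)² = 16 + 4 = 20
|XG|² = (3−15)² + (5−15)² = 144 + 100 = 244
|XH|² = (3−14)² + (5−29)² = 121 + 576 = 697
|XJ|² = (3−24)² + (5−13)² = 441 + 64 = 505
Minimum is at F.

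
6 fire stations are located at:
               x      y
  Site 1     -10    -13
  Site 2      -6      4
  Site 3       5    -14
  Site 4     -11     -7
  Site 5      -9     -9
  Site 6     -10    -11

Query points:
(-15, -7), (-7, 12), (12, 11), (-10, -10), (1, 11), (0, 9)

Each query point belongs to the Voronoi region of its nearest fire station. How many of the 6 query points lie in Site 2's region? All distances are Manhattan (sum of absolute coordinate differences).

4

(-15, -7) — d to each: Site 1:11, Site 2:20, Site 3:27, Site 4:4, Site 5:8, Site 6:9 → nearest is Site 4
(-7, 12) — d to each: Site 1:28, Site 2:9, Site 3:38, Site 4:23, Site 5:23, Site 6:26 → nearest is Site 2
(12, 11) — d to each: Site 1:46, Site 2:25, Site 3:32, Site 4:41, Site 5:41, Site 6:44 → nearest is Site 2
(-10, -10) — d to each: Site 1:3, Site 2:18, Site 3:19, Site 4:4, Site 5:2, Site 6:1 → nearest is Site 6
(1, 11) — d to each: Site 1:35, Site 2:14, Site 3:29, Site 4:30, Site 5:30, Site 6:33 → nearest is Site 2
(0, 9) — d to each: Site 1:32, Site 2:11, Site 3:28, Site 4:27, Site 5:27, Site 6:30 → nearest is Site 2
4 of the 6 points have Site 2 as nearest.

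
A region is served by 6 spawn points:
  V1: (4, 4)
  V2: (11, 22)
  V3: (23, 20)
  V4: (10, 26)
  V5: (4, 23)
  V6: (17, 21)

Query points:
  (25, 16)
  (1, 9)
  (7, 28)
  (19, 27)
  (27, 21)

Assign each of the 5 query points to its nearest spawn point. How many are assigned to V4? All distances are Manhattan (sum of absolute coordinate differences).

(25, 16) — d to each: V1:33, V2:20, V3:6, V4:25, V5:28, V6:13 → nearest is V3
(1, 9) — d to each: V1:8, V2:23, V3:33, V4:26, V5:17, V6:28 → nearest is V1
(7, 28) — d to each: V1:27, V2:10, V3:24, V4:5, V5:8, V6:17 → nearest is V4
(19, 27) — d to each: V1:38, V2:13, V3:11, V4:10, V5:19, V6:8 → nearest is V6
(27, 21) — d to each: V1:40, V2:17, V3:5, V4:22, V5:25, V6:10 → nearest is V3
1 of the 5 points has V4 as nearest.

1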